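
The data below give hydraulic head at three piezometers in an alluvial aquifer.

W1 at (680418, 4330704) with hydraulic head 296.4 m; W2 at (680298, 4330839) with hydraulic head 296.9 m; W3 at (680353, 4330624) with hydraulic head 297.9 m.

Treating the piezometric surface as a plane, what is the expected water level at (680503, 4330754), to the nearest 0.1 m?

294.9 m

Three-point gradient (reference W1): Δ to W2 = (-120, 135, +0.5), Δ to W3 = (-65, -80, +1.5).
∂h/∂x = -0.01320, ∂h/∂y = -0.008027 (det = 18375).
h(680503, 4330754) = 296.4 + (-0.01320)·(85) + (-0.008027)·(50) = 296.4 -1.122 -0.401 = 294.877 m.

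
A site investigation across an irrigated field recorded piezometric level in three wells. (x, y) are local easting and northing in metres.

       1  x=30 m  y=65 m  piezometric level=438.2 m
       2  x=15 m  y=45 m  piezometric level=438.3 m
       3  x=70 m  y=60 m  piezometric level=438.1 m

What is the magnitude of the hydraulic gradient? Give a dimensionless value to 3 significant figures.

Taking 1 as reference: 2−1 = (-15, -20, +0.1); 3−1 = (40, -5, -0.1).
Determinant of the coordinate differences = (-15)·(-5) − 40·(-20) = 875.
∂h/∂x = [(+0.1)·(-5) − (-0.1)·(-20)] / 875 = -0.002857
∂h/∂y = [(-15)·(-0.1) − 40·(+0.1)] / 875 = -0.002857
|∇h| = √(-0.002857² + -0.002857²) = 0.00404

0.00404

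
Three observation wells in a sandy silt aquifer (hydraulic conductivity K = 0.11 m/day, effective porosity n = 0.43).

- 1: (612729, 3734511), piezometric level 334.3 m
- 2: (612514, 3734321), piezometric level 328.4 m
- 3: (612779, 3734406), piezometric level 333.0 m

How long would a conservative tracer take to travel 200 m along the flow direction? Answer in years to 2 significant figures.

100 years

With h = a·x + b·y + c and 1 as origin, the differences give:
  (-215)·a + (-190)·b = -5.9
  50·a + (-105)·b = -1.3
Eliminate b (×(-105) and ×(-190), subtract): 32075·a = 372.50 → a = ∂h/∂x = +0.01161
Back-substitute: b = ∂h/∂y = +0.01791.
|∇h| = √(0.01161² + 0.01791²) = 0.02134
Seepage velocity v = K·i/n = 0.11 × 0.02134 / 0.43 = 0.005459 m/day.
t = 200 / 0.005459 = 3.664e+04 days = 100 years.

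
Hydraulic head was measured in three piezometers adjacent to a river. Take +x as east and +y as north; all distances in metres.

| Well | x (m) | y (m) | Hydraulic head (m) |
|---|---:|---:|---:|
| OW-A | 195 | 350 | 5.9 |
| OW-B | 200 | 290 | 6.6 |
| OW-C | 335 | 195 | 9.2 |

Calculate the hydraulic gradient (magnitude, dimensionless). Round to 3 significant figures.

0.0159

Differences from OW-A: to OW-B (Δx, Δy, Δh) = (5, -60, +0.7); to OW-C = (140, -155, +3.3).
Solve a·Δx + b·Δy = Δh: det = 5·(-155) − 140·(-60) = 7625.
∂h/∂x = [(+0.7)·(-155) − (+3.3)·(-60)] / 7625 = +0.01174
∂h/∂y = [5·(+3.3) − 140·(+0.7)] / 7625 = -0.01069
|∇h| = √(0.01174² + -0.01069²) = 0.01588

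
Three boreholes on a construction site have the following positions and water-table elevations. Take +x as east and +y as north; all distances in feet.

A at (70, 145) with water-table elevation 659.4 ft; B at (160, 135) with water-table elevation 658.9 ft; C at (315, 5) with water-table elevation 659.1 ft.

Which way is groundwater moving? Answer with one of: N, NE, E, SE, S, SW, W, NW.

Taking A as reference: B−A = (90, -10, -0.5); C−A = (245, -140, -0.3).
Determinant of the coordinate differences = 90·(-140) − 245·(-10) = -10150.
∂h/∂x = [(-0.5)·(-140) − (-0.3)·(-10)] / -10150 = -0.006601
∂h/∂y = [90·(-0.3) − 245·(-0.5)] / -10150 = -0.009409
Flow = −∇h = (+0.006601 east, +0.009409 north), which points northeast.

NE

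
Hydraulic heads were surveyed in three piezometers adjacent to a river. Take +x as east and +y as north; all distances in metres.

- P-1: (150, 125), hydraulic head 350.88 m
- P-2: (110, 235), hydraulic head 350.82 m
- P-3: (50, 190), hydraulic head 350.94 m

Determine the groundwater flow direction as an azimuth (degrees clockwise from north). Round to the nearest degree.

051°

Differences from P-1: to P-2 (Δx, Δy, Δh) = (-40, 110, -0.06); to P-3 = (-100, 65, +0.06).
Solve a·Δx + b·Δy = Δh: det = (-40)·65 − (-100)·110 = 8400.
∂h/∂x = [(-0.06)·65 − (+0.06)·110] / 8400 = -0.001250
∂h/∂y = [(-40)·(+0.06) − (-100)·(-0.06)] / 8400 = -0.001000
Flow direction (−∇h) has components (+0.001250 E, +0.001000 N).
Azimuth = atan2(E, N) = atan2(+0.001250, +0.001000) = 51.3° ≈ 051°.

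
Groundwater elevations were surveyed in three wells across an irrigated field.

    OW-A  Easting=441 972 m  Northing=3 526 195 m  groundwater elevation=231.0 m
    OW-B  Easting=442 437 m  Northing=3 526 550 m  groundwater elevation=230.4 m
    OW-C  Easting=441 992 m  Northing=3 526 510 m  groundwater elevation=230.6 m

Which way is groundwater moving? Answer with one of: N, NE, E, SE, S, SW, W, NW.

Three-point gradient (reference OW-A): Δ to OW-B = (465, 355, -0.6), Δ to OW-C = (20, 315, -0.4).
∂h/∂x = -0.0003372, ∂h/∂y = -0.001248 (det = 139375).
Flow = −∇h = (+0.0003372 east, +0.001248 north), which points north.

N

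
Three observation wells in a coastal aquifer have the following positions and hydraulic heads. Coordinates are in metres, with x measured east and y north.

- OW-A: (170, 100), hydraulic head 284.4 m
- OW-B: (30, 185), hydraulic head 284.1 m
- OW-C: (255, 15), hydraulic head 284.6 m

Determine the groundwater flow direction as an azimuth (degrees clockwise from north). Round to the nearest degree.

286°

With h = a·x + b·y + c and OW-A as origin, the differences give:
  (-140)·a + 85·b = -0.3
  85·a + (-85)·b = +0.2
Eliminate b (×(-85) and ×85, subtract): 4675·a = 8.50 → a = ∂h/∂x = +0.001818
Back-substitute: b = ∂h/∂y = -0.0005348.
Flow direction (−∇h) has components (-0.001818 E, +0.0005348 N).
Azimuth = atan2(E, N) = atan2(-0.001818, +0.0005348) = 286.4° ≈ 286°.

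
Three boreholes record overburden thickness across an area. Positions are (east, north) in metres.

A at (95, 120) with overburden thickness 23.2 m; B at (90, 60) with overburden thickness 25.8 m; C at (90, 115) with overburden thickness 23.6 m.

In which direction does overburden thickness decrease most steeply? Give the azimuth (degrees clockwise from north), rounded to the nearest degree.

With d = a·x + b·y + c and A as origin, the differences give:
  (-5)·a + (-60)·b = +2.6
  (-5)·a + (-5)·b = +0.4
Eliminate b (×(-5) and ×(-60), subtract): -275·a = 11.00 → a = ∂d/∂x = -0.04000
Back-substitute: b = ∂d/∂y = -0.04000.
Steepest decrease is along −∇f: components (+0.04000 E, +0.04000 N).
Azimuth = atan2(+0.04000, +0.04000) = 45.0° ≈ 045°.

045°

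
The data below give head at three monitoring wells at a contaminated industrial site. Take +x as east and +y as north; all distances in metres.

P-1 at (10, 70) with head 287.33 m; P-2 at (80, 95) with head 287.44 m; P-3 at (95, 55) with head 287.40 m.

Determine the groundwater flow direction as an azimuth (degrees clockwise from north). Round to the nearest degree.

Taking P-1 as reference: P-2−P-1 = (70, 25, +0.11); P-3−P-1 = (85, -15, +0.07).
Solve a·Δx + b·Δy = Δh: det = 70·(-15) − 85·25 = -3175.
∂h/∂x = [(+0.11)·(-15) − (+0.07)·25] / -3175 = +0.001071
∂h/∂y = [70·(+0.07) − 85·(+0.11)] / -3175 = +0.001402
Flow direction (−∇h) has components (-0.001071 E, -0.001402 N).
Azimuth = atan2(E, N) = atan2(-0.001071, -0.001402) = 217.4° ≈ 217°.

217°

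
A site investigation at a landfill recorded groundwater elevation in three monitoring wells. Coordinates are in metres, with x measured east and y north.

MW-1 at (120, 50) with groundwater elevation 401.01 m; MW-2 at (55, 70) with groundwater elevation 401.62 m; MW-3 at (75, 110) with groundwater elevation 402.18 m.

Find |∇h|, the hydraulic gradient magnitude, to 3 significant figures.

Taking MW-1 as reference: MW-2−MW-1 = (-65, 20, +0.61); MW-3−MW-1 = (-45, 60, +1.17).
Determinant of the coordinate differences = (-65)·60 − (-45)·20 = -3000.
∂h/∂x = [(+0.61)·60 − (+1.17)·20] / -3000 = -0.004400
∂h/∂y = [(-65)·(+1.17) − (-45)·(+0.61)] / -3000 = +0.01620
|∇h| = √(-0.004400² + 0.01620²) = 0.01679

0.0168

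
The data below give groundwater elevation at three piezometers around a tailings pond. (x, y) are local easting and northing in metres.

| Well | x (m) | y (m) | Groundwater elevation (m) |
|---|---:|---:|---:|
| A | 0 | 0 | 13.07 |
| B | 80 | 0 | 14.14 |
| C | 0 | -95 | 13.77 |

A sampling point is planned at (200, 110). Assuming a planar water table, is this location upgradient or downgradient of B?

∂h/∂x = (14.14 − 13.07) / (80 − 0) = +0.01338
∂h/∂y = (13.77 − 13.07) / (-95 − 0) = -0.007368
Head at (200, 110) = 13.07 + (+0.01338)·(200) + (-0.007368)·(110) = 14.93 m.
That is higher than the 14.14 m at B, so the point is upgradient.

upgradient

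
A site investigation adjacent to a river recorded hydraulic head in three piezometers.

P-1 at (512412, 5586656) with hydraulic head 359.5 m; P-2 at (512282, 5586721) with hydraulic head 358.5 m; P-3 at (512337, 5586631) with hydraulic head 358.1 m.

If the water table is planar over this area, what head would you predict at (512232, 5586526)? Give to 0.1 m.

355.2 m

Taking P-1 as reference: P-2−P-1 = (-130, 65, -1.0); P-3−P-1 = (-75, -25, -1.4).
Solve a·Δx + b·Δy = Δh: det = (-130)·(-25) − (-75)·65 = 8125.
∂h/∂x = [(-1.0)·(-25) − (-1.4)·65] / 8125 = +0.01428
∂h/∂y = [(-130)·(-1.4) − (-75)·(-1.0)] / 8125 = +0.01317
h(512232, 5586526) = 359.5 + (+0.01428)·(-180) + (+0.01317)·(-130) = 359.5 -2.570 -1.712 = 355.218 m.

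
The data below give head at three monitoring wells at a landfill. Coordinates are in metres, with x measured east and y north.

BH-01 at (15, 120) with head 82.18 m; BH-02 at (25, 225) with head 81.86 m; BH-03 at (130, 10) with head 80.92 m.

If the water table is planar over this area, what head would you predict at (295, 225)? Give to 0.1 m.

78.4 m

With h = a·x + b·y + c and BH-01 as origin, the differences give:
  10·a + 105·b = -0.32
  115·a + (-110)·b = -1.26
Eliminate b (×(-110) and ×105, subtract): -13175·a = 167.500 → a = ∂h/∂x = -0.01271
Back-substitute: b = ∂h/∂y = -0.001837.
h(295, 225) = 82.18 + (-0.01271)·(280) + (-0.001837)·(105) = 82.18 -3.560 -0.193 = 78.427 m.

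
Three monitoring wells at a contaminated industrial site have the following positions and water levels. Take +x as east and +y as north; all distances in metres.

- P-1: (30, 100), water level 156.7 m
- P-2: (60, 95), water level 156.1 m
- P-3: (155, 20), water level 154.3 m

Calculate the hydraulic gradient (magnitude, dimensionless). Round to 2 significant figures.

0.020

Taking P-1 as reference: P-2−P-1 = (30, -5, -0.6); P-3−P-1 = (125, -80, -2.4).
Solve a·Δx + b·Δy = Δh: det = 30·(-80) − 125·(-5) = -1775.
∂h/∂x = [(-0.6)·(-80) − (-2.4)·(-5)] / -1775 = -0.02028
∂h/∂y = [30·(-2.4) − 125·(-0.6)] / -1775 = -0.001690
|∇h| = √(-0.02028² + -0.001690²) = 0.02035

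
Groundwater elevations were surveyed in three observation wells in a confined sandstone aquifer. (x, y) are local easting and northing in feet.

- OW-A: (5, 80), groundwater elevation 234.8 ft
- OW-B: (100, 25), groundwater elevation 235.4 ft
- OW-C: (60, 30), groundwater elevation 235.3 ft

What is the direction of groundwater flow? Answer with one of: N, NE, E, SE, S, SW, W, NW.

Differences from OW-A: to OW-B (Δx, Δy, Δh) = (95, -55, +0.6); to OW-C = (55, -50, +0.5).
Solve a·Δx + b·Δy = Δh: det = 95·(-50) − 55·(-55) = -1725.
∂h/∂x = [(+0.6)·(-50) − (+0.5)·(-55)] / -1725 = +0.001449
∂h/∂y = [95·(+0.5) − 55·(+0.6)] / -1725 = -0.008406
Flow = −∇h = (-0.001449 east, +0.008406 north), which points north.

N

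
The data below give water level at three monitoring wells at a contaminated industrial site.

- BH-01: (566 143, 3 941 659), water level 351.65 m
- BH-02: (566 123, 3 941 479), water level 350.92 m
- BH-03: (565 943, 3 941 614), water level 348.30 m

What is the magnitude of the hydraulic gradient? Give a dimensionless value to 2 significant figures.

0.016

With h = a·x + b·y + c and BH-01 as origin, the differences give:
  (-20)·a + (-180)·b = -0.73
  (-200)·a + (-45)·b = -3.35
Eliminate b (×(-45) and ×(-180), subtract): -35100·a = -570.150 → a = ∂h/∂x = +0.01624
Back-substitute: b = ∂h/∂y = +0.002251.
|∇h| = √(0.01624² + 0.002251²) = 0.0164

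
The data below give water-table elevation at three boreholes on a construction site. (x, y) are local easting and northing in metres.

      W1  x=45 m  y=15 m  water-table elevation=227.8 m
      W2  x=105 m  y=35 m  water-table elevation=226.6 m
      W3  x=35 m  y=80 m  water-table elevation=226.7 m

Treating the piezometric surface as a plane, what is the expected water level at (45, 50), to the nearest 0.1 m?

Differences from W1: to W2 (Δx, Δy, Δh) = (60, 20, -1.2); to W3 = (-10, 65, -1.1).
Determinant of the coordinate differences = 60·65 − (-10)·20 = 4100.
∂h/∂x = [(-1.2)·65 − (-1.1)·20] / 4100 = -0.01366
∂h/∂y = [60·(-1.1) − (-10)·(-1.2)] / 4100 = -0.01902
h(45, 50) = 227.8 + (-0.01366)·(0) + (-0.01902)·(35) = 227.8 -0.000 -0.666 = 227.134 m.

227.1 m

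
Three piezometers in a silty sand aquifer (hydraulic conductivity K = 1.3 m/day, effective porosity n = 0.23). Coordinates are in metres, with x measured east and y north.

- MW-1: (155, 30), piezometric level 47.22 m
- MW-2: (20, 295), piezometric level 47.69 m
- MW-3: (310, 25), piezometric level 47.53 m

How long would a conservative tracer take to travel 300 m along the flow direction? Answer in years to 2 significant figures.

41 years

Taking MW-1 as reference: MW-2−MW-1 = (-135, 265, +0.47); MW-3−MW-1 = (155, -5, +0.31).
Determinant of the coordinate differences = (-135)·(-5) − 155·265 = -40400.
∂h/∂x = [(+0.47)·(-5) − (+0.31)·265] / -40400 = +0.002092
∂h/∂y = [(-135)·(+0.31) − 155·(+0.47)] / -40400 = +0.002839
|∇h| = √(0.002092² + 0.002839²) = 0.003527
Seepage velocity v = K·i/n = 1.3 × 0.003527 / 0.23 = 0.01994 m/day.
t = 300 / 0.01994 = 1.505e+04 days = 41.2 years.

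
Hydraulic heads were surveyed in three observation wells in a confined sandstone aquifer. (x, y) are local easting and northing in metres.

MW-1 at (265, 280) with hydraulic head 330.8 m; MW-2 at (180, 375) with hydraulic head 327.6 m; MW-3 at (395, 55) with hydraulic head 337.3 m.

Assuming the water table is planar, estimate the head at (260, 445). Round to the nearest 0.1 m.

327.4 m

Taking MW-1 as reference: MW-2−MW-1 = (-85, 95, -3.2); MW-3−MW-1 = (130, -225, +6.5).
Determinant of the coordinate differences = (-85)·(-225) − 130·95 = 6775.
∂h/∂x = [(-3.2)·(-225) − (+6.5)·95] / 6775 = +0.01513
∂h/∂y = [(-85)·(+6.5) − 130·(-3.2)] / 6775 = -0.02015
h(260, 445) = 330.8 + (+0.01513)·(-5) + (-0.02015)·(165) = 330.8 -0.076 -3.324 = 327.400 m.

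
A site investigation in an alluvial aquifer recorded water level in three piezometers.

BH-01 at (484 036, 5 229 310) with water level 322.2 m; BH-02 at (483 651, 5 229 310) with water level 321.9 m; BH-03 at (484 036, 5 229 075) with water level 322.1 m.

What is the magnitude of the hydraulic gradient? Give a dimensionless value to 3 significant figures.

0.000888

∂h/∂x = (321.9 − 322.2) / (483651 − 484036) = +0.0007792
∂h/∂y = (322.1 − 322.2) / (5229075 − 5229310) = +0.0004255
|∇h| = √(0.0007792² + 0.0004255²) = 0.0008878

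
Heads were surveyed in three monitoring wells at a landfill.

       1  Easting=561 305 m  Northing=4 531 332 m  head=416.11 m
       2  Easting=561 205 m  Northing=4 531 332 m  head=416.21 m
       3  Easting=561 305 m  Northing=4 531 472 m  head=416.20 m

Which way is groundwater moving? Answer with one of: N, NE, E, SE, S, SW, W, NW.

∂h/∂x = (416.21 − 416.11) / (561205 − 561305) = -0.0010000
∂h/∂y = (416.20 − 416.11) / (4531472 − 4531332) = +0.0006429
Flow = −∇h = (+0.0010000 east, -0.0006429 north), which points southeast.

SE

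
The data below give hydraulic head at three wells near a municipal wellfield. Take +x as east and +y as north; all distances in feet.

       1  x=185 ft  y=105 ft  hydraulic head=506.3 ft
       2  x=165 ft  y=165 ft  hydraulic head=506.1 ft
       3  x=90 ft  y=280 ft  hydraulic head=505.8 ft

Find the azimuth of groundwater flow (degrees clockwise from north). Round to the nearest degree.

Differences from 1: to 2 (Δx, Δy, Δh) = (-20, 60, -0.2); to 3 = (-95, 175, -0.5).
Determinant of the coordinate differences = (-20)·175 − (-95)·60 = 2200.
∂h/∂x = [(-0.2)·175 − (-0.5)·60] / 2200 = -0.002273
∂h/∂y = [(-20)·(-0.5) − (-95)·(-0.2)] / 2200 = -0.004091
Flow direction (−∇h) has components (+0.002273 E, +0.004091 N).
Azimuth = atan2(E, N) = atan2(+0.002273, +0.004091) = 29.1° ≈ 029°.

029°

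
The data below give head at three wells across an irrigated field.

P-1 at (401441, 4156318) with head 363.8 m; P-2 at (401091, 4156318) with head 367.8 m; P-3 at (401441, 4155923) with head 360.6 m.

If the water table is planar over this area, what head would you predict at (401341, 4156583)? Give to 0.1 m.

367.1 m

∂h/∂x = (367.8 − 363.8) / (401091 − 401441) = -0.01143
∂h/∂y = (360.6 − 363.8) / (4155923 − 4156318) = +0.008101
h(401341, 4156583) = 363.8 + (-0.01143)·(-100) + (+0.008101)·(265) = 363.8 +1.143 +2.147 = 367.090 m.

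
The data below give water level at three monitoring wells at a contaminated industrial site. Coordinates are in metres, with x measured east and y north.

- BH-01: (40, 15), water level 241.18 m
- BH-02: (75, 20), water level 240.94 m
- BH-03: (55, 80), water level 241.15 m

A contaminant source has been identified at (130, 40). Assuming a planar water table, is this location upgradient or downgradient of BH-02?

Differences from BH-01: to BH-02 (Δx, Δy, Δh) = (35, 5, -0.24); to BH-03 = (15, 65, -0.03).
Determinant of the coordinate differences = 35·65 − 15·5 = 2200.
∂h/∂x = [(-0.24)·65 − (-0.03)·5] / 2200 = -0.007023
∂h/∂y = [35·(-0.03) − 15·(-0.24)] / 2200 = +0.001159
Head at (130, 40) = 241.18 + (-0.007023)·(90) + (+0.001159)·(25) = 240.58 m.
That is lower than the 240.94 m at BH-02, so the point is downgradient.

downgradient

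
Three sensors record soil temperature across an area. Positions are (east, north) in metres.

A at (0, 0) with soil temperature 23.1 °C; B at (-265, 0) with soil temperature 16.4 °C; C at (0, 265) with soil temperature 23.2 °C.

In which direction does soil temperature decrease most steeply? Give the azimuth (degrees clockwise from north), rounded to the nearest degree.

269°

∂T/∂x = (16.4 − 23.1) / (-265 − 0) = +0.02528
∂T/∂y = (23.2 − 23.1) / (265 − 0) = +0.0003774
Steepest decrease is along −∇f: components (-0.02528 E, -0.0003774 N).
Azimuth = atan2(-0.02528, -0.0003774) = 269.1° ≈ 269°.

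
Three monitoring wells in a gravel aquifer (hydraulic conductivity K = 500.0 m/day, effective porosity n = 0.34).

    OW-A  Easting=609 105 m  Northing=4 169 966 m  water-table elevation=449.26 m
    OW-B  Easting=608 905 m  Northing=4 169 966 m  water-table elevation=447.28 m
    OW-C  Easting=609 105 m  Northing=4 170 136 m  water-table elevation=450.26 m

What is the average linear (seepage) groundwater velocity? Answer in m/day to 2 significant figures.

∂h/∂x = (447.28 − 449.26) / (608905 − 609105) = +0.009900
∂h/∂y = (450.26 − 449.26) / (4170136 − 4169966) = +0.005882
|∇h| = √(0.009900² + 0.005882²) = 0.01152
Seepage velocity v = K·i/n = 500.0 × 0.01152 / 0.34 = 16.94 m/day.

17 m/day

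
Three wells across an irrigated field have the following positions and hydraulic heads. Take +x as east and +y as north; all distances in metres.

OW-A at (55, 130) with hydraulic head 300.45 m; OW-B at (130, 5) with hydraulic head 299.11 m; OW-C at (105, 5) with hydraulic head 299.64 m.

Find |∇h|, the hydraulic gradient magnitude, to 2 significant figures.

0.021

Differences from OW-A: to OW-B (Δx, Δy, Δh) = (75, -125, -1.34); to OW-C = (50, -125, -0.81).
Determinant of the coordinate differences = 75·(-125) − 50·(-125) = -3125.
∂h/∂x = [(-1.34)·(-125) − (-0.81)·(-125)] / -3125 = -0.02120
∂h/∂y = [75·(-0.81) − 50·(-1.34)] / -3125 = -0.002000
|∇h| = √(-0.02120² + -0.002000²) = 0.02129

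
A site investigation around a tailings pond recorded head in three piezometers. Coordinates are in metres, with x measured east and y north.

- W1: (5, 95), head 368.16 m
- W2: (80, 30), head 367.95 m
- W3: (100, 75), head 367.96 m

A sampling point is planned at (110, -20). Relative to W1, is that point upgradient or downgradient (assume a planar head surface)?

With h = a·x + b·y + c and W1 as origin, the differences give:
  75·a + (-65)·b = -0.21
  95·a + (-20)·b = -0.20
Eliminate b (×(-20) and ×(-65), subtract): 4675·a = -8.800 → a = ∂h/∂x = -0.001882
Back-substitute: b = ∂h/∂y = +0.001059.
Head at (110, -20) = 368.16 + (-0.001882)·(105) + (+0.001059)·(-115) = 367.84 m.
That is lower than the 368.16 m at W1, so the point is downgradient.

downgradient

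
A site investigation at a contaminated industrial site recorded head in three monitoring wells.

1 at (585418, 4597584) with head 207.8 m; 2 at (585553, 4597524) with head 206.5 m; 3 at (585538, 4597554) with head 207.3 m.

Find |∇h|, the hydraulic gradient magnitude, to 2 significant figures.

0.028

Taking 1 as reference: 2−1 = (135, -60, -1.3); 3−1 = (120, -30, -0.5).
Solve a·Δx + b·Δy = Δh: det = 135·(-30) − 120·(-60) = 3150.
∂h/∂x = [(-1.3)·(-30) − (-0.5)·(-60)] / 3150 = +0.002857
∂h/∂y = [135·(-0.5) − 120·(-1.3)] / 3150 = +0.02810
|∇h| = √(0.002857² + 0.02810²) = 0.02824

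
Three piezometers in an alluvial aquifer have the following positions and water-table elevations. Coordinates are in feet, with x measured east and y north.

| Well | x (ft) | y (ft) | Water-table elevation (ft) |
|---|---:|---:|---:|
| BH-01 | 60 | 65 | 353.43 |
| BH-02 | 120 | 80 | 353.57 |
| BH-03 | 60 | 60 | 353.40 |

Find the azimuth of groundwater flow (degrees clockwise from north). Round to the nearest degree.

Taking BH-01 as reference: BH-02−BH-01 = (60, 15, +0.14); BH-03−BH-01 = (0, -5, -0.03).
Determinant of the coordinate differences = 60·(-5) − 0·15 = -300.
∂h/∂x = [(+0.14)·(-5) − (-0.03)·15] / -300 = +0.0008333
∂h/∂y = [60·(-0.03) − 0·(+0.14)] / -300 = +0.006000
Flow direction (−∇h) has components (-0.0008333 E, -0.006000 N).
Azimuth = atan2(E, N) = atan2(-0.0008333, -0.006000) = 187.9° ≈ 188°.

188°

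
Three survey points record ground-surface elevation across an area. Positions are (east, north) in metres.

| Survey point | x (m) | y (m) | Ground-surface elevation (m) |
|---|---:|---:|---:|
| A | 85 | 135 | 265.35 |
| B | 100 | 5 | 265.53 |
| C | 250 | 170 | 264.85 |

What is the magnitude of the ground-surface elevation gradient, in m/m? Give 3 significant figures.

Taking A as reference: B−A = (15, -130, +0.18); C−A = (165, 35, -0.50).
Solve a·Δx + b·Δy = Δz: det = 15·35 − 165·(-130) = 21975.
∂z/∂x = [(+0.18)·35 − (-0.50)·(-130)] / 21975 = -0.002671
∂z/∂y = [15·(-0.50) − 165·(+0.18)] / 21975 = -0.001693
|∇f| = √(-0.002671² + -0.001693²) = 0.003162 m/m

0.00316 m/m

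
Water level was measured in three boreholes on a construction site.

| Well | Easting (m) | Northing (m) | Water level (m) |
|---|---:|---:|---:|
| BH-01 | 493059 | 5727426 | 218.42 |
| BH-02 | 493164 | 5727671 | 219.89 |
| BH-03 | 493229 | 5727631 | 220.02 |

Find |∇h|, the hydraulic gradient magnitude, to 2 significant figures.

0.0061

Differences from BH-01: to BH-02 (Δx, Δy, Δh) = (105, 245, +1.47); to BH-03 = (170, 205, +1.60).
Solve a·Δx + b·Δy = Δh: det = 105·205 − 170·245 = -20125.
∂h/∂x = [(+1.47)·205 − (+1.60)·245] / -20125 = +0.004504
∂h/∂y = [105·(+1.60) − 170·(+1.47)] / -20125 = +0.004070
|∇h| = √(0.004504² + 0.004070²) = 0.00607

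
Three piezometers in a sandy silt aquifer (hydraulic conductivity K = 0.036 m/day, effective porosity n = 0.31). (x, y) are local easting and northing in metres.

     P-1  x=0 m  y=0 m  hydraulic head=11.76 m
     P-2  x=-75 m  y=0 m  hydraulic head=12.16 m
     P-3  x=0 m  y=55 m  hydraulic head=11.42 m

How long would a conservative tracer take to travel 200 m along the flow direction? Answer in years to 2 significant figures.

580 years

∂h/∂x = (12.16 − 11.76) / (-75 − 0) = -0.005333
∂h/∂y = (11.42 − 11.76) / (55 − 0) = -0.006182
|∇h| = √(-0.005333² + -0.006182²) = 0.008164
Seepage velocity v = K·i/n = 0.036 × 0.008164 / 0.31 = 0.0009481 m/day.
t = 200 / 0.0009481 = 2.109e+05 days = 577 years.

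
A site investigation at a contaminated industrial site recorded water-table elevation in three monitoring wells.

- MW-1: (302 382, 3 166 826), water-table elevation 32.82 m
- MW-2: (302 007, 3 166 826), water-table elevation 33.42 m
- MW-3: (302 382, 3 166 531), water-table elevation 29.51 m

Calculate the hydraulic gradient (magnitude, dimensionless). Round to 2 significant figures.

∂h/∂x = (33.42 − 32.82) / (302007 − 302382) = -0.001600
∂h/∂y = (29.51 − 32.82) / (3166531 − 3166826) = +0.01122
|∇h| = √(-0.001600² + 0.01122²) = 0.01133

0.011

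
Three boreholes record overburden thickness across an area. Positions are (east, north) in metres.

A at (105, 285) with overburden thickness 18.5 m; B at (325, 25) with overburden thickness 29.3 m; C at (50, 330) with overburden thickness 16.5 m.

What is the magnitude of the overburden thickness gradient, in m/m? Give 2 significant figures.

With d = a·x + b·y + c and A as origin, the differences give:
  220·a + (-260)·b = +10.8
  (-55)·a + 45·b = -2.0
Eliminate b (×45 and ×(-260), subtract): -4400·a = -34.00 → a = ∂d/∂x = +0.007727
Back-substitute: b = ∂d/∂y = -0.03500.
|∇f| = √(0.007727² + -0.03500²) = 0.03584 m/m

0.036 m/m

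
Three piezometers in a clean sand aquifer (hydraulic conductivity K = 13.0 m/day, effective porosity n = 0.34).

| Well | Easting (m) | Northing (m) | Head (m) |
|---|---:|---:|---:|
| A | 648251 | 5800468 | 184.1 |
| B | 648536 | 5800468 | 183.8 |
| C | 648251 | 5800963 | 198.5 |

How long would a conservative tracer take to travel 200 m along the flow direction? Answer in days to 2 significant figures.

∂h/∂x = (183.8 − 184.1) / (648536 − 648251) = -0.001053
∂h/∂y = (198.5 − 184.1) / (5800963 − 5800468) = +0.02909
|∇h| = √(-0.001053² + 0.02909²) = 0.02911
Seepage velocity v = K·i/n = 13.0 × 0.02911 / 0.34 = 1.113 m/day.
t = 200 / 1.113 = 179.7 days.

180 days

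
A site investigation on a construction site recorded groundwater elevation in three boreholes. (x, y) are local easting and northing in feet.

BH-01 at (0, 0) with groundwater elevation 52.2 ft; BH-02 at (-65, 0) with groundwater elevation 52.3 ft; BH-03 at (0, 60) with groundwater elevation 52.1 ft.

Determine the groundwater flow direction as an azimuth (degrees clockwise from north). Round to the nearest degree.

043°

∂h/∂x = (52.3 − 52.2) / (-65 − 0) = -0.001538
∂h/∂y = (52.1 − 52.2) / (60 − 0) = -0.001667
Flow direction (−∇h) has components (+0.001538 E, +0.001667 N).
Azimuth = atan2(E, N) = atan2(+0.001538, +0.001667) = 42.7° ≈ 043°.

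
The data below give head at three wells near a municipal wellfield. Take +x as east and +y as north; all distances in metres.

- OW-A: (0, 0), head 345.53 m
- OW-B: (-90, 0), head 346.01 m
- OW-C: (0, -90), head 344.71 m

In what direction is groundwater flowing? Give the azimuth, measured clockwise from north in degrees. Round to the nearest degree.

∂h/∂x = (346.01 − 345.53) / (-90 − 0) = -0.005333
∂h/∂y = (344.71 − 345.53) / (-90 − 0) = +0.009111
Flow direction (−∇h) has components (+0.005333 E, -0.009111 N).
Azimuth = atan2(E, N) = atan2(+0.005333, -0.009111) = 149.7° ≈ 150°.

150°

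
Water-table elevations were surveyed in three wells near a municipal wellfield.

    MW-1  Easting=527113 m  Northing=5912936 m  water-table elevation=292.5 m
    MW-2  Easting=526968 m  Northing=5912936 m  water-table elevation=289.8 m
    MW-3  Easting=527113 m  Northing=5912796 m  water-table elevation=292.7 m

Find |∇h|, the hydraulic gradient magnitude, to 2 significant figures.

∂h/∂x = (289.8 − 292.5) / (526968 − 527113) = +0.01862
∂h/∂y = (292.7 − 292.5) / (5912796 − 5912936) = -0.001429
|∇h| = √(0.01862² + -0.001429²) = 0.01867

0.019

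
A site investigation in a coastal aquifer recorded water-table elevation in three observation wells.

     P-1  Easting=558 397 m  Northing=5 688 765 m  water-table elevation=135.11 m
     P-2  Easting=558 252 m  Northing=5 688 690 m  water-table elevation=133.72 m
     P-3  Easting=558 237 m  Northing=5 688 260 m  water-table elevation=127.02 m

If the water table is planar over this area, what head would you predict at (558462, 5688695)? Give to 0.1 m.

With h = a·x + b·y + c and P-1 as origin, the differences give:
  (-145)·a + (-75)·b = -1.39
  (-160)·a + (-505)·b = -8.09
Eliminate b (×(-505) and ×(-75), subtract): 61225·a = 95.200 → a = ∂h/∂x = +0.001555
Back-substitute: b = ∂h/∂y = +0.01553.
h(558462, 5688695) = 135.11 + (+0.001555)·(65) + (+0.01553)·(-70) = 135.11 +0.101 -1.087 = 134.124 m.

134.1 m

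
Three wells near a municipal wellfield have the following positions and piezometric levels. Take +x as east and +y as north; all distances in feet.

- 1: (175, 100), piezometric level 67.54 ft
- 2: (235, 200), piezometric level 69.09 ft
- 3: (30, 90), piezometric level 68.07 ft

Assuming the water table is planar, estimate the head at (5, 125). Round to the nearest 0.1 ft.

Taking 1 as reference: 2−1 = (60, 100, +1.55); 3−1 = (-145, -10, +0.53).
Determinant of the coordinate differences = 60·(-10) − (-145)·100 = 13900.
∂h/∂x = [(+1.55)·(-10) − (+0.53)·100] / 13900 = -0.004928
∂h/∂y = [60·(+0.53) − (-145)·(+1.55)] / 13900 = +0.01846
h(5, 125) = 67.54 + (-0.004928)·(-170) + (+0.01846)·(25) = 67.54 +0.838 +0.461 = 68.839 ft.

68.8 ft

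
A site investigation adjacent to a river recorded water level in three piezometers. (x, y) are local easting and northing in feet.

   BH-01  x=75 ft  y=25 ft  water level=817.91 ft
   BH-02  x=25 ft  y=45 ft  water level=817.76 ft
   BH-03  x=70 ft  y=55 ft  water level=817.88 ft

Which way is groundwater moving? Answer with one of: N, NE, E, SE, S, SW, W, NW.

W

Taking BH-01 as reference: BH-02−BH-01 = (-50, 20, -0.15); BH-03−BH-01 = (-5, 30, -0.03).
Solve a·Δx + b·Δy = Δh: det = (-50)·30 − (-5)·20 = -1400.
∂h/∂x = [(-0.15)·30 − (-0.03)·20] / -1400 = +0.002786
∂h/∂y = [(-50)·(-0.03) − (-5)·(-0.15)] / -1400 = -0.0005357
Flow = −∇h = (-0.002786 east, +0.0005357 north), which points west.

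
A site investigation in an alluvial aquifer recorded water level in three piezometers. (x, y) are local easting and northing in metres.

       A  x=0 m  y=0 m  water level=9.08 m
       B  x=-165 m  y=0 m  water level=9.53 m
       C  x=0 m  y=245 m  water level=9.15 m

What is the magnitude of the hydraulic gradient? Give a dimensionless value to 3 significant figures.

∂h/∂x = (9.53 − 9.08) / (-165 − 0) = -0.002727
∂h/∂y = (9.15 − 9.08) / (245 − 0) = +0.0002857
|∇h| = √(-0.002727² + 0.0002857²) = 0.002742

0.00274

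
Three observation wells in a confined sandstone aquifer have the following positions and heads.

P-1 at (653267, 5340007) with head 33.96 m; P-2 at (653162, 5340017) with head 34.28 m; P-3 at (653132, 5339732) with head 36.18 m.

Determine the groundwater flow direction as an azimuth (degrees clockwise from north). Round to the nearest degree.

030°

With h = a·x + b·y + c and P-1 as origin, the differences give:
  (-105)·a + 10·b = +0.32
  (-135)·a + (-275)·b = +2.22
Eliminate b (×(-275) and ×10, subtract): 30225·a = -110.200 → a = ∂h/∂x = -0.003646
Back-substitute: b = ∂h/∂y = -0.006283.
Flow direction (−∇h) has components (+0.003646 E, +0.006283 N).
Azimuth = atan2(E, N) = atan2(+0.003646, +0.006283) = 30.1° ≈ 030°.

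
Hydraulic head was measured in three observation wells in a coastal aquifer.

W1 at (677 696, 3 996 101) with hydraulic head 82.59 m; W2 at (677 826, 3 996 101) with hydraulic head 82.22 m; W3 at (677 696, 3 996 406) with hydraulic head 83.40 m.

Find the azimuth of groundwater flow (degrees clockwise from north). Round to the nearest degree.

133°

∂h/∂x = (82.22 − 82.59) / (677826 − 677696) = -0.002846
∂h/∂y = (83.40 − 82.59) / (3996406 − 3996101) = +0.002656
Flow direction (−∇h) has components (+0.002846 E, -0.002656 N).
Azimuth = atan2(E, N) = atan2(+0.002846, -0.002656) = 133.0° ≈ 133°.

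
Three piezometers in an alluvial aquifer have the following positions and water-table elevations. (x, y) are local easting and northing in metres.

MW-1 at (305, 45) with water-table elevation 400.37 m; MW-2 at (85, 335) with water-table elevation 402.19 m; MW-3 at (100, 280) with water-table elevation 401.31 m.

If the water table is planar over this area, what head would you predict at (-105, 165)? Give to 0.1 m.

Taking MW-1 as reference: MW-2−MW-1 = (-220, 290, +1.82); MW-3−MW-1 = (-205, 235, +0.94).
Determinant of the coordinate differences = (-220)·235 − (-205)·290 = 7750.
∂h/∂x = [(+1.82)·235 − (+0.94)·290] / 7750 = +0.02001
∂h/∂y = [(-220)·(+0.94) − (-205)·(+1.82)] / 7750 = +0.02146
h(-105, 165) = 400.37 + (+0.02001)·(-410) + (+0.02146)·(120) = 400.37 -8.205 +2.575 = 394.740 m.

394.7 m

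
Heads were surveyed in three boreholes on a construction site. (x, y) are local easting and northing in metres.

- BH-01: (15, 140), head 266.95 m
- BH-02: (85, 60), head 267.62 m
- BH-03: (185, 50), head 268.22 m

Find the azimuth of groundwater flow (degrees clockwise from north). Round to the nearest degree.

Three-point gradient (reference BH-01): Δ to BH-02 = (70, -80, +0.67), Δ to BH-03 = (170, -90, +1.27).
∂h/∂x = +0.005658, ∂h/∂y = -0.003425 (det = 7300).
Flow direction (−∇h) has components (-0.005658 E, +0.003425 N).
Azimuth = atan2(E, N) = atan2(-0.005658, +0.003425) = 301.2° ≈ 301°.

301°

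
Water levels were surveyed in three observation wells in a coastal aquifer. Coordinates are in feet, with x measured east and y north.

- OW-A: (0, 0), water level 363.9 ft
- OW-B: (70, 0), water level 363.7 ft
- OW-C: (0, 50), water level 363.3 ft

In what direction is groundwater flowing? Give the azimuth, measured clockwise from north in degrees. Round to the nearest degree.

013°

∂h/∂x = (363.7 − 363.9) / (70 − 0) = -0.002857
∂h/∂y = (363.3 − 363.9) / (50 − 0) = -0.01200
Flow direction (−∇h) has components (+0.002857 E, +0.01200 N).
Azimuth = atan2(E, N) = atan2(+0.002857, +0.01200) = 13.4° ≈ 013°.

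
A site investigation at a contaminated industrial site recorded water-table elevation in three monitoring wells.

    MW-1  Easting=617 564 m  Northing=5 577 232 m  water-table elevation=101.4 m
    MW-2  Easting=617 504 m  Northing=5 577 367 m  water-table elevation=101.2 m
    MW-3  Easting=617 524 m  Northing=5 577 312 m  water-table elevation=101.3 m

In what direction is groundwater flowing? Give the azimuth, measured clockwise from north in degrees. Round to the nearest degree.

051°

Three-point gradient (reference MW-1): Δ to MW-2 = (-60, 135, -0.2), Δ to MW-3 = (-40, 80, -0.1).
∂h/∂x = -0.004167, ∂h/∂y = -0.003333 (det = 600).
Flow direction (−∇h) has components (+0.004167 E, +0.003333 N).
Azimuth = atan2(E, N) = atan2(+0.004167, +0.003333) = 51.3° ≈ 051°.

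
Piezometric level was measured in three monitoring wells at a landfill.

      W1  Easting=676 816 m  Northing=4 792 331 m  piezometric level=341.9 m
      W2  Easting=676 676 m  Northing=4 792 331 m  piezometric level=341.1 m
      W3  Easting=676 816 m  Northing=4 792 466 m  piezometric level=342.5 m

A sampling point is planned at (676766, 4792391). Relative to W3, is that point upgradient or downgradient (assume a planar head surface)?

downgradient

∂h/∂x = (341.1 − 341.9) / (676676 − 676816) = +0.005714
∂h/∂y = (342.5 − 341.9) / (4792466 − 4792331) = +0.004444
Head at (676766, 4792391) = 341.9 + (+0.005714)·(-50) + (+0.004444)·(60) = 341.88 m.
That is lower than the 342.5 m at W3, so the point is downgradient.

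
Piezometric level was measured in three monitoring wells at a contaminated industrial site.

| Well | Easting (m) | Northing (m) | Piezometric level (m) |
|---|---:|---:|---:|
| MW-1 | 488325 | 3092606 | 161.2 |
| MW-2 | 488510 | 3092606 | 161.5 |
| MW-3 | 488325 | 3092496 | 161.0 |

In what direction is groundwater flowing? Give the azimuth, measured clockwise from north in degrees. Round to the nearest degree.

∂h/∂x = (161.5 − 161.2) / (488510 − 488325) = +0.001622
∂h/∂y = (161.0 − 161.2) / (3092496 − 3092606) = +0.001818
Flow direction (−∇h) has components (-0.001622 E, -0.001818 N).
Azimuth = atan2(E, N) = atan2(-0.001622, -0.001818) = 221.7° ≈ 222°.

222°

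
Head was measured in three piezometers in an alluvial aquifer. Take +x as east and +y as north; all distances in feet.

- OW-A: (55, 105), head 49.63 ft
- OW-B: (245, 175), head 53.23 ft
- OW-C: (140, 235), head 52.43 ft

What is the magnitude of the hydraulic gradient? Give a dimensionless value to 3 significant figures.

Taking OW-A as reference: OW-B−OW-A = (190, 70, +3.60); OW-C−OW-A = (85, 130, +2.80).
Determinant of the coordinate differences = 190·130 − 85·70 = 18750.
∂h/∂x = [(+3.60)·130 − (+2.80)·70] / 18750 = +0.01451
∂h/∂y = [190·(+2.80) − 85·(+3.60)] / 18750 = +0.01205
|∇h| = √(0.01451² + 0.01205²) = 0.01886

0.0189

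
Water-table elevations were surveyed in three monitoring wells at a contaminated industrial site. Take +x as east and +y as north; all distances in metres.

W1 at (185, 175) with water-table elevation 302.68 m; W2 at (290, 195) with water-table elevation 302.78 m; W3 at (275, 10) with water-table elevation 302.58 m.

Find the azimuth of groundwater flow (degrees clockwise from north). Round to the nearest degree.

217°

Taking W1 as reference: W2−W1 = (105, 20, +0.10); W3−W1 = (90, -165, -0.10).
Solve a·Δx + b·Δy = Δh: det = 105·(-165) − 90·20 = -19125.
∂h/∂x = [(+0.10)·(-165) − (-0.10)·20] / -19125 = +0.0007582
∂h/∂y = [105·(-0.10) − 90·(+0.10)] / -19125 = +0.001020
Flow direction (−∇h) has components (-0.0007582 E, -0.001020 N).
Azimuth = atan2(E, N) = atan2(-0.0007582, -0.001020) = 216.6° ≈ 217°.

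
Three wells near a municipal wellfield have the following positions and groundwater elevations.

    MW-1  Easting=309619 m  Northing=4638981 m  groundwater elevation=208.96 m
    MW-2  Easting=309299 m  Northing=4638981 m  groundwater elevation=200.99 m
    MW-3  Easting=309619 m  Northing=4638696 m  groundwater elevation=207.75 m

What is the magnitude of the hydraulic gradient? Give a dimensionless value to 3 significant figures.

0.0253

∂h/∂x = (200.99 − 208.96) / (309299 − 309619) = +0.02491
∂h/∂y = (207.75 − 208.96) / (4638696 − 4638981) = +0.004246
|∇h| = √(0.02491² + 0.004246²) = 0.02527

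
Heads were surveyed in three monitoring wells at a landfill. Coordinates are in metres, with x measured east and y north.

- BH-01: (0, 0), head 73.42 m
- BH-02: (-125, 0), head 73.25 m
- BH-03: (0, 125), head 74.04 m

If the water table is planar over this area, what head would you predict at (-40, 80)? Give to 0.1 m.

73.8 m

∂h/∂x = (73.25 − 73.42) / (-125 − 0) = +0.001360
∂h/∂y = (74.04 − 73.42) / (125 − 0) = +0.004960
h(-40, 80) = 73.42 + (+0.001360)·(-40) + (+0.004960)·(80) = 73.42 -0.054 +0.397 = 73.762 m.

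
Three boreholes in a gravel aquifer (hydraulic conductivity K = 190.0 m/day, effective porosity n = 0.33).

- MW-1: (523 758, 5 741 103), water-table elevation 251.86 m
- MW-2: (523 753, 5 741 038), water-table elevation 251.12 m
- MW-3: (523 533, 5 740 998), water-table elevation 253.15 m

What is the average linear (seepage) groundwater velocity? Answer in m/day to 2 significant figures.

With h = a·x + b·y + c and MW-1 as origin, the differences give:
  (-5)·a + (-65)·b = -0.74
  (-225)·a + (-105)·b = +1.29
Eliminate b (×(-105) and ×(-65), subtract): -14100·a = 161.550 → a = ∂h/∂x = -0.01146
Back-substitute: b = ∂h/∂y = +0.01227.
|∇h| = √(-0.01146² + 0.01227²) = 0.01679
Seepage velocity v = K·i/n = 190.0 × 0.01679 / 0.33 = 9.667 m/day.

9.7 m/day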